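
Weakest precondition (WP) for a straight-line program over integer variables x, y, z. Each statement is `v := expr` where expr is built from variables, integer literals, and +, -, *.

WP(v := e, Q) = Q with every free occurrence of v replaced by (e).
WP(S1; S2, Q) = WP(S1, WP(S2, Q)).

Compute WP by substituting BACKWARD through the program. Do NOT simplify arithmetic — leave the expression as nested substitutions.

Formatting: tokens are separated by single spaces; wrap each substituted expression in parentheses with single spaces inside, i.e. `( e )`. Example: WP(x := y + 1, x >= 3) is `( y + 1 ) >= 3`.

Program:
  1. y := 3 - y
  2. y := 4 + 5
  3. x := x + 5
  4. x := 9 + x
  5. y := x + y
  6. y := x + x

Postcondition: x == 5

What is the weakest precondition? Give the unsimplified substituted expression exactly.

post: x == 5
stmt 6: y := x + x  -- replace 0 occurrence(s) of y with (x + x)
  => x == 5
stmt 5: y := x + y  -- replace 0 occurrence(s) of y with (x + y)
  => x == 5
stmt 4: x := 9 + x  -- replace 1 occurrence(s) of x with (9 + x)
  => ( 9 + x ) == 5
stmt 3: x := x + 5  -- replace 1 occurrence(s) of x with (x + 5)
  => ( 9 + ( x + 5 ) ) == 5
stmt 2: y := 4 + 5  -- replace 0 occurrence(s) of y with (4 + 5)
  => ( 9 + ( x + 5 ) ) == 5
stmt 1: y := 3 - y  -- replace 0 occurrence(s) of y with (3 - y)
  => ( 9 + ( x + 5 ) ) == 5

Answer: ( 9 + ( x + 5 ) ) == 5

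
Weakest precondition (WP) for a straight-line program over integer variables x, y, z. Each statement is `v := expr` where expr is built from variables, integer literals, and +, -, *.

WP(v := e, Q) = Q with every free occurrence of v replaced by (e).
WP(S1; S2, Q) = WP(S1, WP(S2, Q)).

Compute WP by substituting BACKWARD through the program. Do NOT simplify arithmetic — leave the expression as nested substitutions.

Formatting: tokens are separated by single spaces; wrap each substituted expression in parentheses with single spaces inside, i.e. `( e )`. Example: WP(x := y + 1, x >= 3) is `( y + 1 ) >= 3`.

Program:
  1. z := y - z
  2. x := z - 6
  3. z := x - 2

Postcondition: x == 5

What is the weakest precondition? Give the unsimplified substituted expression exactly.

Answer: ( ( y - z ) - 6 ) == 5

Derivation:
post: x == 5
stmt 3: z := x - 2  -- replace 0 occurrence(s) of z with (x - 2)
  => x == 5
stmt 2: x := z - 6  -- replace 1 occurrence(s) of x with (z - 6)
  => ( z - 6 ) == 5
stmt 1: z := y - z  -- replace 1 occurrence(s) of z with (y - z)
  => ( ( y - z ) - 6 ) == 5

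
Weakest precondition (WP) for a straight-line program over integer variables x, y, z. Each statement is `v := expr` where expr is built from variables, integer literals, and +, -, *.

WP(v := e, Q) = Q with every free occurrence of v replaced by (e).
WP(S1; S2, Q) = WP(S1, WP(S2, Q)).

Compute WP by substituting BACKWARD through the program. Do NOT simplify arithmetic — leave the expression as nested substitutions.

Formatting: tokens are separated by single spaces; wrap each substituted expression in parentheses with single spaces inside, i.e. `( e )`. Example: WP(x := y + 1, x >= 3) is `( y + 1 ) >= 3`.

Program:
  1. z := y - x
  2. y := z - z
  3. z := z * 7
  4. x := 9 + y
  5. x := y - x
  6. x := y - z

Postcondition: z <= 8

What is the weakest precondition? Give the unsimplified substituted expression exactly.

post: z <= 8
stmt 6: x := y - z  -- replace 0 occurrence(s) of x with (y - z)
  => z <= 8
stmt 5: x := y - x  -- replace 0 occurrence(s) of x with (y - x)
  => z <= 8
stmt 4: x := 9 + y  -- replace 0 occurrence(s) of x with (9 + y)
  => z <= 8
stmt 3: z := z * 7  -- replace 1 occurrence(s) of z with (z * 7)
  => ( z * 7 ) <= 8
stmt 2: y := z - z  -- replace 0 occurrence(s) of y with (z - z)
  => ( z * 7 ) <= 8
stmt 1: z := y - x  -- replace 1 occurrence(s) of z with (y - x)
  => ( ( y - x ) * 7 ) <= 8

Answer: ( ( y - x ) * 7 ) <= 8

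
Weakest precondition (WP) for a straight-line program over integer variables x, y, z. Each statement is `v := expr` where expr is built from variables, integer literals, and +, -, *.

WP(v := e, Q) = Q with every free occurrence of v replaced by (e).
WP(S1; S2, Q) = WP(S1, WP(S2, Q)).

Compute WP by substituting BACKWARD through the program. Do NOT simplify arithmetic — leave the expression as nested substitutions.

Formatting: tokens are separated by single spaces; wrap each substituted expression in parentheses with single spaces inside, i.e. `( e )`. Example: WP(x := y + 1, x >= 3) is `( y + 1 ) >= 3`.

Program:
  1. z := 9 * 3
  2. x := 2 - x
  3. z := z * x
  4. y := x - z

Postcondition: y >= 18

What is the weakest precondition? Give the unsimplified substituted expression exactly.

Answer: ( ( 2 - x ) - ( ( 9 * 3 ) * ( 2 - x ) ) ) >= 18

Derivation:
post: y >= 18
stmt 4: y := x - z  -- replace 1 occurrence(s) of y with (x - z)
  => ( x - z ) >= 18
stmt 3: z := z * x  -- replace 1 occurrence(s) of z with (z * x)
  => ( x - ( z * x ) ) >= 18
stmt 2: x := 2 - x  -- replace 2 occurrence(s) of x with (2 - x)
  => ( ( 2 - x ) - ( z * ( 2 - x ) ) ) >= 18
stmt 1: z := 9 * 3  -- replace 1 occurrence(s) of z with (9 * 3)
  => ( ( 2 - x ) - ( ( 9 * 3 ) * ( 2 - x ) ) ) >= 18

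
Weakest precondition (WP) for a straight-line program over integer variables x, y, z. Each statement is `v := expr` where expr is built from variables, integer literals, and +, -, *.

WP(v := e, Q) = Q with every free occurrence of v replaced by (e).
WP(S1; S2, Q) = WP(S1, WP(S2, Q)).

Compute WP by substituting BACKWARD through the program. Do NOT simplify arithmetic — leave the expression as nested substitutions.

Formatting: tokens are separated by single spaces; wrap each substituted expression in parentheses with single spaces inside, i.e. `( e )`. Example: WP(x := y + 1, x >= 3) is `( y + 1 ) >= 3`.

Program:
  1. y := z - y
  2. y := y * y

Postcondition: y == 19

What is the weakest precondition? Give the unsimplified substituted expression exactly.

post: y == 19
stmt 2: y := y * y  -- replace 1 occurrence(s) of y with (y * y)
  => ( y * y ) == 19
stmt 1: y := z - y  -- replace 2 occurrence(s) of y with (z - y)
  => ( ( z - y ) * ( z - y ) ) == 19

Answer: ( ( z - y ) * ( z - y ) ) == 19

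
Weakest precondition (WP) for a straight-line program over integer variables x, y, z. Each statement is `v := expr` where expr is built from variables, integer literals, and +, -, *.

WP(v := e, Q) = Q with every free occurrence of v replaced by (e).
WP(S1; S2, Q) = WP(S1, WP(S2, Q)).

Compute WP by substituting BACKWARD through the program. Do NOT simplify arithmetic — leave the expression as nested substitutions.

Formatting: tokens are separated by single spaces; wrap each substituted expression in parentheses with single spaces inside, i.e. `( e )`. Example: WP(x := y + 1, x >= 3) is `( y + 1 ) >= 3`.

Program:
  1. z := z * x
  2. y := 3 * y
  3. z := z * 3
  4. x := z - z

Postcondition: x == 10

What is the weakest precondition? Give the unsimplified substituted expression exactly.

post: x == 10
stmt 4: x := z - z  -- replace 1 occurrence(s) of x with (z - z)
  => ( z - z ) == 10
stmt 3: z := z * 3  -- replace 2 occurrence(s) of z with (z * 3)
  => ( ( z * 3 ) - ( z * 3 ) ) == 10
stmt 2: y := 3 * y  -- replace 0 occurrence(s) of y with (3 * y)
  => ( ( z * 3 ) - ( z * 3 ) ) == 10
stmt 1: z := z * x  -- replace 2 occurrence(s) of z with (z * x)
  => ( ( ( z * x ) * 3 ) - ( ( z * x ) * 3 ) ) == 10

Answer: ( ( ( z * x ) * 3 ) - ( ( z * x ) * 3 ) ) == 10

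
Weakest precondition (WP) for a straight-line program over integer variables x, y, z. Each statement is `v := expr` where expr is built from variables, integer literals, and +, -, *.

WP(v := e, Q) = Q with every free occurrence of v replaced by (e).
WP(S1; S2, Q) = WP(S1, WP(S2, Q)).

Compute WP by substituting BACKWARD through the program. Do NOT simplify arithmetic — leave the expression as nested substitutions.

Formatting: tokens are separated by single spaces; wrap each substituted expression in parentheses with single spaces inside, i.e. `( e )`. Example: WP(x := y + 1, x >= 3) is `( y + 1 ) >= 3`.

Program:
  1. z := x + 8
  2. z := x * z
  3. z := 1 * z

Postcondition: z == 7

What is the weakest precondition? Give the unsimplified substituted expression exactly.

Answer: ( 1 * ( x * ( x + 8 ) ) ) == 7

Derivation:
post: z == 7
stmt 3: z := 1 * z  -- replace 1 occurrence(s) of z with (1 * z)
  => ( 1 * z ) == 7
stmt 2: z := x * z  -- replace 1 occurrence(s) of z with (x * z)
  => ( 1 * ( x * z ) ) == 7
stmt 1: z := x + 8  -- replace 1 occurrence(s) of z with (x + 8)
  => ( 1 * ( x * ( x + 8 ) ) ) == 7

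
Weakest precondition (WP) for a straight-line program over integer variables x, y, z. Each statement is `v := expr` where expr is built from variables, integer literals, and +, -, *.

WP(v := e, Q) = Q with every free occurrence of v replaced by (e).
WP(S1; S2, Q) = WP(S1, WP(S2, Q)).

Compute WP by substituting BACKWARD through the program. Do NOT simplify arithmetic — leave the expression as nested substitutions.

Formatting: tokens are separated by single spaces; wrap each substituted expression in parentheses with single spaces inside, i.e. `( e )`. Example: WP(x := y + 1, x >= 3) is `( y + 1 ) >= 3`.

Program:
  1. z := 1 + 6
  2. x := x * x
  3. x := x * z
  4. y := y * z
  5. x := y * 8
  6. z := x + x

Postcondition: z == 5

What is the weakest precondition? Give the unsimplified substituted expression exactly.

Answer: ( ( ( y * ( 1 + 6 ) ) * 8 ) + ( ( y * ( 1 + 6 ) ) * 8 ) ) == 5

Derivation:
post: z == 5
stmt 6: z := x + x  -- replace 1 occurrence(s) of z with (x + x)
  => ( x + x ) == 5
stmt 5: x := y * 8  -- replace 2 occurrence(s) of x with (y * 8)
  => ( ( y * 8 ) + ( y * 8 ) ) == 5
stmt 4: y := y * z  -- replace 2 occurrence(s) of y with (y * z)
  => ( ( ( y * z ) * 8 ) + ( ( y * z ) * 8 ) ) == 5
stmt 3: x := x * z  -- replace 0 occurrence(s) of x with (x * z)
  => ( ( ( y * z ) * 8 ) + ( ( y * z ) * 8 ) ) == 5
stmt 2: x := x * x  -- replace 0 occurrence(s) of x with (x * x)
  => ( ( ( y * z ) * 8 ) + ( ( y * z ) * 8 ) ) == 5
stmt 1: z := 1 + 6  -- replace 2 occurrence(s) of z with (1 + 6)
  => ( ( ( y * ( 1 + 6 ) ) * 8 ) + ( ( y * ( 1 + 6 ) ) * 8 ) ) == 5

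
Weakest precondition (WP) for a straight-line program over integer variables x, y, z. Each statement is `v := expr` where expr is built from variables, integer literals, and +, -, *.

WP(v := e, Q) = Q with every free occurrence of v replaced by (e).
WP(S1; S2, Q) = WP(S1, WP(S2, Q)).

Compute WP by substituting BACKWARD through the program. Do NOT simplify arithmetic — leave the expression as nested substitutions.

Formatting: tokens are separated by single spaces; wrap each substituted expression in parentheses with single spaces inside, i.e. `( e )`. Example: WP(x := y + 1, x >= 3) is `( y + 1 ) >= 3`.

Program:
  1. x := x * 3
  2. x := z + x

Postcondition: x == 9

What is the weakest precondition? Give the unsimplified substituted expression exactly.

Answer: ( z + ( x * 3 ) ) == 9

Derivation:
post: x == 9
stmt 2: x := z + x  -- replace 1 occurrence(s) of x with (z + x)
  => ( z + x ) == 9
stmt 1: x := x * 3  -- replace 1 occurrence(s) of x with (x * 3)
  => ( z + ( x * 3 ) ) == 9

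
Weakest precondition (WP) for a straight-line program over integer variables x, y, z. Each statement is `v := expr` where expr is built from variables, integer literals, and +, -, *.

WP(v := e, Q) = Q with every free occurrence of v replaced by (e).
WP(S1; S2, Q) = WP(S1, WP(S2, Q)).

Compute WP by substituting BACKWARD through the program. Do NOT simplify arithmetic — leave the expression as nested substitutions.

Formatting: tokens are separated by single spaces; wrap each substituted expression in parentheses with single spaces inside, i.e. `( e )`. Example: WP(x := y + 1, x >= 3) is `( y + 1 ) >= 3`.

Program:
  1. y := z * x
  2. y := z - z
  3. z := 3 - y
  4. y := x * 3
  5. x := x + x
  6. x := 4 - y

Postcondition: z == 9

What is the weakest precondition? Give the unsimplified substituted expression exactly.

post: z == 9
stmt 6: x := 4 - y  -- replace 0 occurrence(s) of x with (4 - y)
  => z == 9
stmt 5: x := x + x  -- replace 0 occurrence(s) of x with (x + x)
  => z == 9
stmt 4: y := x * 3  -- replace 0 occurrence(s) of y with (x * 3)
  => z == 9
stmt 3: z := 3 - y  -- replace 1 occurrence(s) of z with (3 - y)
  => ( 3 - y ) == 9
stmt 2: y := z - z  -- replace 1 occurrence(s) of y with (z - z)
  => ( 3 - ( z - z ) ) == 9
stmt 1: y := z * x  -- replace 0 occurrence(s) of y with (z * x)
  => ( 3 - ( z - z ) ) == 9

Answer: ( 3 - ( z - z ) ) == 9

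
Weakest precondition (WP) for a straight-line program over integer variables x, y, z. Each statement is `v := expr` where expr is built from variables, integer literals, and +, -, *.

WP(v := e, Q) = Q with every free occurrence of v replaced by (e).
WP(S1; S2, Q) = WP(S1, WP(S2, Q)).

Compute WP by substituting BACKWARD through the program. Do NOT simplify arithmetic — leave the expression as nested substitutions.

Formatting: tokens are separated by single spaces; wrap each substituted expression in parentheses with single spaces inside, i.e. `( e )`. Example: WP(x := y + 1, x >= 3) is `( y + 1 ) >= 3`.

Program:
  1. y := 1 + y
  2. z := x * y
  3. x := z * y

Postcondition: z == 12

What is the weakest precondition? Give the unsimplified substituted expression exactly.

Answer: ( x * ( 1 + y ) ) == 12

Derivation:
post: z == 12
stmt 3: x := z * y  -- replace 0 occurrence(s) of x with (z * y)
  => z == 12
stmt 2: z := x * y  -- replace 1 occurrence(s) of z with (x * y)
  => ( x * y ) == 12
stmt 1: y := 1 + y  -- replace 1 occurrence(s) of y with (1 + y)
  => ( x * ( 1 + y ) ) == 12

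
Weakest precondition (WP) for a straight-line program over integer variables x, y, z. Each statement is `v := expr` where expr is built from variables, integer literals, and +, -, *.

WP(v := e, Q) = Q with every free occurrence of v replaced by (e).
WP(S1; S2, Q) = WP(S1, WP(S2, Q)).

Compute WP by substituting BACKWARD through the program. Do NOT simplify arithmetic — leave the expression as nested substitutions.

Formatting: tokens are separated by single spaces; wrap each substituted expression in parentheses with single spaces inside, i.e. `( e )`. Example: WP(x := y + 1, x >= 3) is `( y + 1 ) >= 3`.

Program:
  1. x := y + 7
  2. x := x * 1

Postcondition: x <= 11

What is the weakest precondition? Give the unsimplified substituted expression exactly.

post: x <= 11
stmt 2: x := x * 1  -- replace 1 occurrence(s) of x with (x * 1)
  => ( x * 1 ) <= 11
stmt 1: x := y + 7  -- replace 1 occurrence(s) of x with (y + 7)
  => ( ( y + 7 ) * 1 ) <= 11

Answer: ( ( y + 7 ) * 1 ) <= 11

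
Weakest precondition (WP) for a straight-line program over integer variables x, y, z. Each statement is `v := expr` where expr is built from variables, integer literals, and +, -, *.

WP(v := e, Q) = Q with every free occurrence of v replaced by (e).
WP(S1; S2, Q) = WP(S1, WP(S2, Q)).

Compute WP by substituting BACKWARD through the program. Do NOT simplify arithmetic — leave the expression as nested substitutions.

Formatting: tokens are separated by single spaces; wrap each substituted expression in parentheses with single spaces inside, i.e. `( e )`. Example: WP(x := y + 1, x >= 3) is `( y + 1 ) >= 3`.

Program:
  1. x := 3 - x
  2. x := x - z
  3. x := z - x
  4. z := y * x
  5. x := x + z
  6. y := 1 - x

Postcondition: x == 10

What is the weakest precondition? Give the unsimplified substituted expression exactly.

post: x == 10
stmt 6: y := 1 - x  -- replace 0 occurrence(s) of y with (1 - x)
  => x == 10
stmt 5: x := x + z  -- replace 1 occurrence(s) of x with (x + z)
  => ( x + z ) == 10
stmt 4: z := y * x  -- replace 1 occurrence(s) of z with (y * x)
  => ( x + ( y * x ) ) == 10
stmt 3: x := z - x  -- replace 2 occurrence(s) of x with (z - x)
  => ( ( z - x ) + ( y * ( z - x ) ) ) == 10
stmt 2: x := x - z  -- replace 2 occurrence(s) of x with (x - z)
  => ( ( z - ( x - z ) ) + ( y * ( z - ( x - z ) ) ) ) == 10
stmt 1: x := 3 - x  -- replace 2 occurrence(s) of x with (3 - x)
  => ( ( z - ( ( 3 - x ) - z ) ) + ( y * ( z - ( ( 3 - x ) - z ) ) ) ) == 10

Answer: ( ( z - ( ( 3 - x ) - z ) ) + ( y * ( z - ( ( 3 - x ) - z ) ) ) ) == 10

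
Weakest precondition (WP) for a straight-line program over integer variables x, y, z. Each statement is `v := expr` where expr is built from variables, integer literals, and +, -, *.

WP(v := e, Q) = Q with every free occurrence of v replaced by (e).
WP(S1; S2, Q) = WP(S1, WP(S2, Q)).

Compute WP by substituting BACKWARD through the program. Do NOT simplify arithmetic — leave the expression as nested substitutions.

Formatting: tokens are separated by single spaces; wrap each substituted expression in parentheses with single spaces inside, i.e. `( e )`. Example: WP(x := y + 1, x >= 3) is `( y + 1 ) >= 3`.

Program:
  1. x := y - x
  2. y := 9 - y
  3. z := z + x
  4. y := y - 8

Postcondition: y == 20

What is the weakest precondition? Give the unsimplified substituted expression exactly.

post: y == 20
stmt 4: y := y - 8  -- replace 1 occurrence(s) of y with (y - 8)
  => ( y - 8 ) == 20
stmt 3: z := z + x  -- replace 0 occurrence(s) of z with (z + x)
  => ( y - 8 ) == 20
stmt 2: y := 9 - y  -- replace 1 occurrence(s) of y with (9 - y)
  => ( ( 9 - y ) - 8 ) == 20
stmt 1: x := y - x  -- replace 0 occurrence(s) of x with (y - x)
  => ( ( 9 - y ) - 8 ) == 20

Answer: ( ( 9 - y ) - 8 ) == 20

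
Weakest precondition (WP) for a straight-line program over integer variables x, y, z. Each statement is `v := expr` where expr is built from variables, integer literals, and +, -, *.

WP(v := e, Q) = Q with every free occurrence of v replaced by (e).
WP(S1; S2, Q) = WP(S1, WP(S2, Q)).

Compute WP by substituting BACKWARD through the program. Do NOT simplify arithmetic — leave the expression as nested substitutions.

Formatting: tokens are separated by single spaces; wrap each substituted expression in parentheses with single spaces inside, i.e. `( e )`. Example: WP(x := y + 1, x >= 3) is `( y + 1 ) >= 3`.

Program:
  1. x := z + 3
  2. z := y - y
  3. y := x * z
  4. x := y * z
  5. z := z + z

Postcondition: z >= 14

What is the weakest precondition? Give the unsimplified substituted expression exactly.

post: z >= 14
stmt 5: z := z + z  -- replace 1 occurrence(s) of z with (z + z)
  => ( z + z ) >= 14
stmt 4: x := y * z  -- replace 0 occurrence(s) of x with (y * z)
  => ( z + z ) >= 14
stmt 3: y := x * z  -- replace 0 occurrence(s) of y with (x * z)
  => ( z + z ) >= 14
stmt 2: z := y - y  -- replace 2 occurrence(s) of z with (y - y)
  => ( ( y - y ) + ( y - y ) ) >= 14
stmt 1: x := z + 3  -- replace 0 occurrence(s) of x with (z + 3)
  => ( ( y - y ) + ( y - y ) ) >= 14

Answer: ( ( y - y ) + ( y - y ) ) >= 14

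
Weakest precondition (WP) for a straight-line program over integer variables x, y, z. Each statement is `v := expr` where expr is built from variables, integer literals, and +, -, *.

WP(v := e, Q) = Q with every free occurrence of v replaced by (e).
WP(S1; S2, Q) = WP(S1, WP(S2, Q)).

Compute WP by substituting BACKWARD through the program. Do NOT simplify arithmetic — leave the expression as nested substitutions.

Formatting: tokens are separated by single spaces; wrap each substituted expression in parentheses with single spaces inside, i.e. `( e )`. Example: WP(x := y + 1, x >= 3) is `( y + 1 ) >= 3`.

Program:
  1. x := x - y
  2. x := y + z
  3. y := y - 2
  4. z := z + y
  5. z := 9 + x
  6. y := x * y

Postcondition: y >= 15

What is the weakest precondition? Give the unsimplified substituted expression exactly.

post: y >= 15
stmt 6: y := x * y  -- replace 1 occurrence(s) of y with (x * y)
  => ( x * y ) >= 15
stmt 5: z := 9 + x  -- replace 0 occurrence(s) of z with (9 + x)
  => ( x * y ) >= 15
stmt 4: z := z + y  -- replace 0 occurrence(s) of z with (z + y)
  => ( x * y ) >= 15
stmt 3: y := y - 2  -- replace 1 occurrence(s) of y with (y - 2)
  => ( x * ( y - 2 ) ) >= 15
stmt 2: x := y + z  -- replace 1 occurrence(s) of x with (y + z)
  => ( ( y + z ) * ( y - 2 ) ) >= 15
stmt 1: x := x - y  -- replace 0 occurrence(s) of x with (x - y)
  => ( ( y + z ) * ( y - 2 ) ) >= 15

Answer: ( ( y + z ) * ( y - 2 ) ) >= 15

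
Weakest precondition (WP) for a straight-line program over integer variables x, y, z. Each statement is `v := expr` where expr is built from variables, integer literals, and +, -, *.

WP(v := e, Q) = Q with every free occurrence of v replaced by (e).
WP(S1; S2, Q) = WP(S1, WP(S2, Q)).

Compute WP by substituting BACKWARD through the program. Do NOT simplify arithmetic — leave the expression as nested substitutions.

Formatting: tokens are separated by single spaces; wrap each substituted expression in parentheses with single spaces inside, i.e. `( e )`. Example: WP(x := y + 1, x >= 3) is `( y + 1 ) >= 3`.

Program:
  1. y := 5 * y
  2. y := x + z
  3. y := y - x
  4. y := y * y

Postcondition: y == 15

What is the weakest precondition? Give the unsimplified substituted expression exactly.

Answer: ( ( ( x + z ) - x ) * ( ( x + z ) - x ) ) == 15

Derivation:
post: y == 15
stmt 4: y := y * y  -- replace 1 occurrence(s) of y with (y * y)
  => ( y * y ) == 15
stmt 3: y := y - x  -- replace 2 occurrence(s) of y with (y - x)
  => ( ( y - x ) * ( y - x ) ) == 15
stmt 2: y := x + z  -- replace 2 occurrence(s) of y with (x + z)
  => ( ( ( x + z ) - x ) * ( ( x + z ) - x ) ) == 15
stmt 1: y := 5 * y  -- replace 0 occurrence(s) of y with (5 * y)
  => ( ( ( x + z ) - x ) * ( ( x + z ) - x ) ) == 15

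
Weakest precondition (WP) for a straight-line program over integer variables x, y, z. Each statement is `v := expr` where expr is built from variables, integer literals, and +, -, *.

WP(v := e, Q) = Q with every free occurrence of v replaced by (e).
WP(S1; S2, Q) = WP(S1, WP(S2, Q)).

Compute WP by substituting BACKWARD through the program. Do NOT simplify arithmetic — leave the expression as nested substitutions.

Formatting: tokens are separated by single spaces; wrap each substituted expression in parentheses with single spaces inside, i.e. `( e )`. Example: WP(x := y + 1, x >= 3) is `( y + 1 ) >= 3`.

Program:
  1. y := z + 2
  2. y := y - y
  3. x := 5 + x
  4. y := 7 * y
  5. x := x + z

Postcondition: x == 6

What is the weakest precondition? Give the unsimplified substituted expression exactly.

post: x == 6
stmt 5: x := x + z  -- replace 1 occurrence(s) of x with (x + z)
  => ( x + z ) == 6
stmt 4: y := 7 * y  -- replace 0 occurrence(s) of y with (7 * y)
  => ( x + z ) == 6
stmt 3: x := 5 + x  -- replace 1 occurrence(s) of x with (5 + x)
  => ( ( 5 + x ) + z ) == 6
stmt 2: y := y - y  -- replace 0 occurrence(s) of y with (y - y)
  => ( ( 5 + x ) + z ) == 6
stmt 1: y := z + 2  -- replace 0 occurrence(s) of y with (z + 2)
  => ( ( 5 + x ) + z ) == 6

Answer: ( ( 5 + x ) + z ) == 6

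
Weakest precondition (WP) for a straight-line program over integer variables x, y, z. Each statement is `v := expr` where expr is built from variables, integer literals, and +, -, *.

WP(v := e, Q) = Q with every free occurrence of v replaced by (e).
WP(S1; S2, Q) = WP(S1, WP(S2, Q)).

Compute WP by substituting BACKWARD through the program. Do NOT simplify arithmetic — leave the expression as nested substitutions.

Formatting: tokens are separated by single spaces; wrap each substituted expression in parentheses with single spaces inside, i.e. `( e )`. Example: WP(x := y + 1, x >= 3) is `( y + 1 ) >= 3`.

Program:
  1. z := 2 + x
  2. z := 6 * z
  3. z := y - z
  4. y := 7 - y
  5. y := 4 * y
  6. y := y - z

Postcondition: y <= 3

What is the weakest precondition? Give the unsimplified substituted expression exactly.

Answer: ( ( 4 * ( 7 - y ) ) - ( y - ( 6 * ( 2 + x ) ) ) ) <= 3

Derivation:
post: y <= 3
stmt 6: y := y - z  -- replace 1 occurrence(s) of y with (y - z)
  => ( y - z ) <= 3
stmt 5: y := 4 * y  -- replace 1 occurrence(s) of y with (4 * y)
  => ( ( 4 * y ) - z ) <= 3
stmt 4: y := 7 - y  -- replace 1 occurrence(s) of y with (7 - y)
  => ( ( 4 * ( 7 - y ) ) - z ) <= 3
stmt 3: z := y - z  -- replace 1 occurrence(s) of z with (y - z)
  => ( ( 4 * ( 7 - y ) ) - ( y - z ) ) <= 3
stmt 2: z := 6 * z  -- replace 1 occurrence(s) of z with (6 * z)
  => ( ( 4 * ( 7 - y ) ) - ( y - ( 6 * z ) ) ) <= 3
stmt 1: z := 2 + x  -- replace 1 occurrence(s) of z with (2 + x)
  => ( ( 4 * ( 7 - y ) ) - ( y - ( 6 * ( 2 + x ) ) ) ) <= 3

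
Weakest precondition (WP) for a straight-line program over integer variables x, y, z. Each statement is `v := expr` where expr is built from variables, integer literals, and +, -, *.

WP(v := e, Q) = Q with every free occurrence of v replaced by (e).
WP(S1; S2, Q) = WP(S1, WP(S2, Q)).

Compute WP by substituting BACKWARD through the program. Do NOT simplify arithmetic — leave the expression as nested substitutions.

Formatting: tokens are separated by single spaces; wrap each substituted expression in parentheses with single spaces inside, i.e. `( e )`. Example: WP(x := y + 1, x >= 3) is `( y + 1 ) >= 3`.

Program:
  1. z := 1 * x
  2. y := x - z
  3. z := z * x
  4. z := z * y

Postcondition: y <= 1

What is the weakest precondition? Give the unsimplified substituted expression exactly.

post: y <= 1
stmt 4: z := z * y  -- replace 0 occurrence(s) of z with (z * y)
  => y <= 1
stmt 3: z := z * x  -- replace 0 occurrence(s) of z with (z * x)
  => y <= 1
stmt 2: y := x - z  -- replace 1 occurrence(s) of y with (x - z)
  => ( x - z ) <= 1
stmt 1: z := 1 * x  -- replace 1 occurrence(s) of z with (1 * x)
  => ( x - ( 1 * x ) ) <= 1

Answer: ( x - ( 1 * x ) ) <= 1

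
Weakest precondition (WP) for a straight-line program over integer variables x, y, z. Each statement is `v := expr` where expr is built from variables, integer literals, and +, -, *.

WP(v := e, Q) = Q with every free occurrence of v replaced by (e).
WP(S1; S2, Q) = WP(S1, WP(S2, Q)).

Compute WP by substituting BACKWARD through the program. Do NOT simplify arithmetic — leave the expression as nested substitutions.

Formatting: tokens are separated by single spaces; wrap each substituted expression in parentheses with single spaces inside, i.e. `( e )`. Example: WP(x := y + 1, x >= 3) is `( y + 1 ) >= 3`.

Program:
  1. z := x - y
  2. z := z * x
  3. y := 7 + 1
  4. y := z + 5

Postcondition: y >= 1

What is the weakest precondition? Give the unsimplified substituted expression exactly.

Answer: ( ( ( x - y ) * x ) + 5 ) >= 1

Derivation:
post: y >= 1
stmt 4: y := z + 5  -- replace 1 occurrence(s) of y with (z + 5)
  => ( z + 5 ) >= 1
stmt 3: y := 7 + 1  -- replace 0 occurrence(s) of y with (7 + 1)
  => ( z + 5 ) >= 1
stmt 2: z := z * x  -- replace 1 occurrence(s) of z with (z * x)
  => ( ( z * x ) + 5 ) >= 1
stmt 1: z := x - y  -- replace 1 occurrence(s) of z with (x - y)
  => ( ( ( x - y ) * x ) + 5 ) >= 1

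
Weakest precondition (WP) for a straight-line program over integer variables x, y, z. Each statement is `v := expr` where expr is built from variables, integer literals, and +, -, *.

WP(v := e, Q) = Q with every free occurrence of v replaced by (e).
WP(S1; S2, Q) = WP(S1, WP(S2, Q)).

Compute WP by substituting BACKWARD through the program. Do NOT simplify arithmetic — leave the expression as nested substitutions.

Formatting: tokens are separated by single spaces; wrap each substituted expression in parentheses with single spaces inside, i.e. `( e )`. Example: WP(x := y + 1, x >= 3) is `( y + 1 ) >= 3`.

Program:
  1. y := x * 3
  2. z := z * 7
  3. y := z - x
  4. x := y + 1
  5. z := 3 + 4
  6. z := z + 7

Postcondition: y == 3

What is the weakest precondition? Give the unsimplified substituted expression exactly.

Answer: ( ( z * 7 ) - x ) == 3

Derivation:
post: y == 3
stmt 6: z := z + 7  -- replace 0 occurrence(s) of z with (z + 7)
  => y == 3
stmt 5: z := 3 + 4  -- replace 0 occurrence(s) of z with (3 + 4)
  => y == 3
stmt 4: x := y + 1  -- replace 0 occurrence(s) of x with (y + 1)
  => y == 3
stmt 3: y := z - x  -- replace 1 occurrence(s) of y with (z - x)
  => ( z - x ) == 3
stmt 2: z := z * 7  -- replace 1 occurrence(s) of z with (z * 7)
  => ( ( z * 7 ) - x ) == 3
stmt 1: y := x * 3  -- replace 0 occurrence(s) of y with (x * 3)
  => ( ( z * 7 ) - x ) == 3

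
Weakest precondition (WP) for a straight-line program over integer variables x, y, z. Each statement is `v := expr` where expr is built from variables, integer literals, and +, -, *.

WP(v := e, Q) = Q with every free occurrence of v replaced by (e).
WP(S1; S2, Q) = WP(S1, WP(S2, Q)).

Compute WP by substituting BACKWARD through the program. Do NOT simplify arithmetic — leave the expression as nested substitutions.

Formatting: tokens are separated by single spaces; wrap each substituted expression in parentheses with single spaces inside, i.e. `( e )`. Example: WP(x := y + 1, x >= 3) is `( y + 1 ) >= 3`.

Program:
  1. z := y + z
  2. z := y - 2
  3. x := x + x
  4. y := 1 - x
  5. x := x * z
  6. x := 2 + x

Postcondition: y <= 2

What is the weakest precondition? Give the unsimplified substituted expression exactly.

Answer: ( 1 - ( x + x ) ) <= 2

Derivation:
post: y <= 2
stmt 6: x := 2 + x  -- replace 0 occurrence(s) of x with (2 + x)
  => y <= 2
stmt 5: x := x * z  -- replace 0 occurrence(s) of x with (x * z)
  => y <= 2
stmt 4: y := 1 - x  -- replace 1 occurrence(s) of y with (1 - x)
  => ( 1 - x ) <= 2
stmt 3: x := x + x  -- replace 1 occurrence(s) of x with (x + x)
  => ( 1 - ( x + x ) ) <= 2
stmt 2: z := y - 2  -- replace 0 occurrence(s) of z with (y - 2)
  => ( 1 - ( x + x ) ) <= 2
stmt 1: z := y + z  -- replace 0 occurrence(s) of z with (y + z)
  => ( 1 - ( x + x ) ) <= 2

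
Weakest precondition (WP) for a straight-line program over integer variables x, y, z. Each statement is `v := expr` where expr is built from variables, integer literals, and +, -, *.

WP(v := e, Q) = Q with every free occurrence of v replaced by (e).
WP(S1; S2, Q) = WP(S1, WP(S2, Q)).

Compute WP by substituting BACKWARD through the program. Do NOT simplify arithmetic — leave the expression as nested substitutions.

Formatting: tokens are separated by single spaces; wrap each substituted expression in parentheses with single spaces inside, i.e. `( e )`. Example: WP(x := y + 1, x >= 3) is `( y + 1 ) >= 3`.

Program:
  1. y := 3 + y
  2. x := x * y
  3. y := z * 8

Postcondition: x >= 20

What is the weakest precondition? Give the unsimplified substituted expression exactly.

Answer: ( x * ( 3 + y ) ) >= 20

Derivation:
post: x >= 20
stmt 3: y := z * 8  -- replace 0 occurrence(s) of y with (z * 8)
  => x >= 20
stmt 2: x := x * y  -- replace 1 occurrence(s) of x with (x * y)
  => ( x * y ) >= 20
stmt 1: y := 3 + y  -- replace 1 occurrence(s) of y with (3 + y)
  => ( x * ( 3 + y ) ) >= 20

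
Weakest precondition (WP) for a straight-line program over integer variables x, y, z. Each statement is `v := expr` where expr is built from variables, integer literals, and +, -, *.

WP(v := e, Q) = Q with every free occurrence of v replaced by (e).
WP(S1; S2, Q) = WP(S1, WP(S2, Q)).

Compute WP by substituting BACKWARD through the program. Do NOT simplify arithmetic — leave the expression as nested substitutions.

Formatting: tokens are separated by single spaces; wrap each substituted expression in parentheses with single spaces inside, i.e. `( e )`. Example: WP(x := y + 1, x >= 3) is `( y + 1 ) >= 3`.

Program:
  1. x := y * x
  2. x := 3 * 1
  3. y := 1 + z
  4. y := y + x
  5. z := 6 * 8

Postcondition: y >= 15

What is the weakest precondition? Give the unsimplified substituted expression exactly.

post: y >= 15
stmt 5: z := 6 * 8  -- replace 0 occurrence(s) of z with (6 * 8)
  => y >= 15
stmt 4: y := y + x  -- replace 1 occurrence(s) of y with (y + x)
  => ( y + x ) >= 15
stmt 3: y := 1 + z  -- replace 1 occurrence(s) of y with (1 + z)
  => ( ( 1 + z ) + x ) >= 15
stmt 2: x := 3 * 1  -- replace 1 occurrence(s) of x with (3 * 1)
  => ( ( 1 + z ) + ( 3 * 1 ) ) >= 15
stmt 1: x := y * x  -- replace 0 occurrence(s) of x with (y * x)
  => ( ( 1 + z ) + ( 3 * 1 ) ) >= 15

Answer: ( ( 1 + z ) + ( 3 * 1 ) ) >= 15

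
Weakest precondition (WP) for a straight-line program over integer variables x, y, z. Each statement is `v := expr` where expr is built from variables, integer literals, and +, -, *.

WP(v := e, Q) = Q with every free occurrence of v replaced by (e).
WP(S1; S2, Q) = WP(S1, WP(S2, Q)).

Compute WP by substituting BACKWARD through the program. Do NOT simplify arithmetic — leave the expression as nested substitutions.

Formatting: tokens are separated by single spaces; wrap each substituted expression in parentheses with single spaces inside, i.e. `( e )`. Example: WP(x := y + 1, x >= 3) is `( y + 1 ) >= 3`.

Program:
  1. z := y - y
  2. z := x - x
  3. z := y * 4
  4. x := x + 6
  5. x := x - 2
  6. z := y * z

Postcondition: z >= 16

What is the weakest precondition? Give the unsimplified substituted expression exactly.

Answer: ( y * ( y * 4 ) ) >= 16

Derivation:
post: z >= 16
stmt 6: z := y * z  -- replace 1 occurrence(s) of z with (y * z)
  => ( y * z ) >= 16
stmt 5: x := x - 2  -- replace 0 occurrence(s) of x with (x - 2)
  => ( y * z ) >= 16
stmt 4: x := x + 6  -- replace 0 occurrence(s) of x with (x + 6)
  => ( y * z ) >= 16
stmt 3: z := y * 4  -- replace 1 occurrence(s) of z with (y * 4)
  => ( y * ( y * 4 ) ) >= 16
stmt 2: z := x - x  -- replace 0 occurrence(s) of z with (x - x)
  => ( y * ( y * 4 ) ) >= 16
stmt 1: z := y - y  -- replace 0 occurrence(s) of z with (y - y)
  => ( y * ( y * 4 ) ) >= 16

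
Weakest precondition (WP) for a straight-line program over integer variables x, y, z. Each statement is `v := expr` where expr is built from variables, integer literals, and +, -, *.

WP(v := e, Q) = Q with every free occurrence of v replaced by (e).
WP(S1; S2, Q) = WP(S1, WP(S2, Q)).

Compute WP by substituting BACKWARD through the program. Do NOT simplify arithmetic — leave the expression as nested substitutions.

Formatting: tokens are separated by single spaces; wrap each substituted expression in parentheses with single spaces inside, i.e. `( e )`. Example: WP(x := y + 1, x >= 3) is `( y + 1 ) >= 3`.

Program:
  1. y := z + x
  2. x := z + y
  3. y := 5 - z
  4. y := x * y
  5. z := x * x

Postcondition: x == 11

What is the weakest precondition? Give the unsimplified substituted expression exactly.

Answer: ( z + ( z + x ) ) == 11

Derivation:
post: x == 11
stmt 5: z := x * x  -- replace 0 occurrence(s) of z with (x * x)
  => x == 11
stmt 4: y := x * y  -- replace 0 occurrence(s) of y with (x * y)
  => x == 11
stmt 3: y := 5 - z  -- replace 0 occurrence(s) of y with (5 - z)
  => x == 11
stmt 2: x := z + y  -- replace 1 occurrence(s) of x with (z + y)
  => ( z + y ) == 11
stmt 1: y := z + x  -- replace 1 occurrence(s) of y with (z + x)
  => ( z + ( z + x ) ) == 11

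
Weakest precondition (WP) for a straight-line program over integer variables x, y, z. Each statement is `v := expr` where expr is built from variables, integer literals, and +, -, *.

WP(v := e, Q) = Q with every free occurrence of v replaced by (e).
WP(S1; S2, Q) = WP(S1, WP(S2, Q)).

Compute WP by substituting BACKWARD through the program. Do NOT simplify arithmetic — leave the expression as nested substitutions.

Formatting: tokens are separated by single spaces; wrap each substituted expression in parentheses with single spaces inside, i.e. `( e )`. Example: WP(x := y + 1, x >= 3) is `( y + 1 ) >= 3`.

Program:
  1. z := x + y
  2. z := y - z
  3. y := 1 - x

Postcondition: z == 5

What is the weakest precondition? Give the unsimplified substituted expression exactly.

Answer: ( y - ( x + y ) ) == 5

Derivation:
post: z == 5
stmt 3: y := 1 - x  -- replace 0 occurrence(s) of y with (1 - x)
  => z == 5
stmt 2: z := y - z  -- replace 1 occurrence(s) of z with (y - z)
  => ( y - z ) == 5
stmt 1: z := x + y  -- replace 1 occurrence(s) of z with (x + y)
  => ( y - ( x + y ) ) == 5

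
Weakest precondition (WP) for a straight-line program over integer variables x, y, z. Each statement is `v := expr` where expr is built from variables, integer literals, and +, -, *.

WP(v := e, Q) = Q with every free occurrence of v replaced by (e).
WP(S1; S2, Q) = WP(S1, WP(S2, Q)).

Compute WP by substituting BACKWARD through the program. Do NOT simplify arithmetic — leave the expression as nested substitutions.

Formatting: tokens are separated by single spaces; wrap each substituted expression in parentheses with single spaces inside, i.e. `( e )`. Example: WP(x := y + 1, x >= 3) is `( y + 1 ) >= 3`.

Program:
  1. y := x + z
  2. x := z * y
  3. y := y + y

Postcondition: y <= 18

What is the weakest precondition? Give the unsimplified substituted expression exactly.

post: y <= 18
stmt 3: y := y + y  -- replace 1 occurrence(s) of y with (y + y)
  => ( y + y ) <= 18
stmt 2: x := z * y  -- replace 0 occurrence(s) of x with (z * y)
  => ( y + y ) <= 18
stmt 1: y := x + z  -- replace 2 occurrence(s) of y with (x + z)
  => ( ( x + z ) + ( x + z ) ) <= 18

Answer: ( ( x + z ) + ( x + z ) ) <= 18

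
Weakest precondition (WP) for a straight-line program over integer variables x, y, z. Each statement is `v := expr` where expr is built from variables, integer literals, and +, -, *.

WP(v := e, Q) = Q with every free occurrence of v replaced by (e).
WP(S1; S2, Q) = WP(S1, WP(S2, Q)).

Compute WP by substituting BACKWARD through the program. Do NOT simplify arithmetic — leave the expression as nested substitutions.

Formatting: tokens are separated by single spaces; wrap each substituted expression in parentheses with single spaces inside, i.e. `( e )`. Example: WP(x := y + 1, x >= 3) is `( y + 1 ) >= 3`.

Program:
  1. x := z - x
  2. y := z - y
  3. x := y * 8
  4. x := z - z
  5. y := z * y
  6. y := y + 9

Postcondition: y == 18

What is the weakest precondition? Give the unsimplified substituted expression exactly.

Answer: ( ( z * ( z - y ) ) + 9 ) == 18

Derivation:
post: y == 18
stmt 6: y := y + 9  -- replace 1 occurrence(s) of y with (y + 9)
  => ( y + 9 ) == 18
stmt 5: y := z * y  -- replace 1 occurrence(s) of y with (z * y)
  => ( ( z * y ) + 9 ) == 18
stmt 4: x := z - z  -- replace 0 occurrence(s) of x with (z - z)
  => ( ( z * y ) + 9 ) == 18
stmt 3: x := y * 8  -- replace 0 occurrence(s) of x with (y * 8)
  => ( ( z * y ) + 9 ) == 18
stmt 2: y := z - y  -- replace 1 occurrence(s) of y with (z - y)
  => ( ( z * ( z - y ) ) + 9 ) == 18
stmt 1: x := z - x  -- replace 0 occurrence(s) of x with (z - x)
  => ( ( z * ( z - y ) ) + 9 ) == 18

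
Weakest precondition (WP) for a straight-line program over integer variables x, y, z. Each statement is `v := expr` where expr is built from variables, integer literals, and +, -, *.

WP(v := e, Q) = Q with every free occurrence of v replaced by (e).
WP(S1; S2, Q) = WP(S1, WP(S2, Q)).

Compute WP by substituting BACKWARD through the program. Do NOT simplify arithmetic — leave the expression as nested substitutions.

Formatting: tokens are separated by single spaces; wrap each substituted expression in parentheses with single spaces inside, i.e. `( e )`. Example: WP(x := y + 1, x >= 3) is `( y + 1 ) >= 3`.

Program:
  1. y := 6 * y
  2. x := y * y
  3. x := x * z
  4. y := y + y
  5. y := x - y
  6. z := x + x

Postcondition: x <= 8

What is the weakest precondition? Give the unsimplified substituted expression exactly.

post: x <= 8
stmt 6: z := x + x  -- replace 0 occurrence(s) of z with (x + x)
  => x <= 8
stmt 5: y := x - y  -- replace 0 occurrence(s) of y with (x - y)
  => x <= 8
stmt 4: y := y + y  -- replace 0 occurrence(s) of y with (y + y)
  => x <= 8
stmt 3: x := x * z  -- replace 1 occurrence(s) of x with (x * z)
  => ( x * z ) <= 8
stmt 2: x := y * y  -- replace 1 occurrence(s) of x with (y * y)
  => ( ( y * y ) * z ) <= 8
stmt 1: y := 6 * y  -- replace 2 occurrence(s) of y with (6 * y)
  => ( ( ( 6 * y ) * ( 6 * y ) ) * z ) <= 8

Answer: ( ( ( 6 * y ) * ( 6 * y ) ) * z ) <= 8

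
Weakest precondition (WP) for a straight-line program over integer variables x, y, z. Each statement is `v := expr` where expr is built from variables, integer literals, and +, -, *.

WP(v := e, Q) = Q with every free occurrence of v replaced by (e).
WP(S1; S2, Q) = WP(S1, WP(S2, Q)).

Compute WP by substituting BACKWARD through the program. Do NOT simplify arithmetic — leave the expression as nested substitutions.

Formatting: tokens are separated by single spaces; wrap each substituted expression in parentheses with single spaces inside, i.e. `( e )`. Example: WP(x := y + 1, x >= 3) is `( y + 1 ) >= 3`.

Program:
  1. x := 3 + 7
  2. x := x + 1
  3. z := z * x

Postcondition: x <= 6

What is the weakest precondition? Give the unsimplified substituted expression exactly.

post: x <= 6
stmt 3: z := z * x  -- replace 0 occurrence(s) of z with (z * x)
  => x <= 6
stmt 2: x := x + 1  -- replace 1 occurrence(s) of x with (x + 1)
  => ( x + 1 ) <= 6
stmt 1: x := 3 + 7  -- replace 1 occurrence(s) of x with (3 + 7)
  => ( ( 3 + 7 ) + 1 ) <= 6

Answer: ( ( 3 + 7 ) + 1 ) <= 6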